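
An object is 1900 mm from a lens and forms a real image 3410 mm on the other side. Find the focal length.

f = 1220 mm (converging)

Real image ⇒ d_i = +3410 mm.
1/f = 1/d_o + 1/d_i = 1/(1900) + 1/(3410) = 0.0008196, so f = 1220 mm.
Since f is positive, the lens is converging.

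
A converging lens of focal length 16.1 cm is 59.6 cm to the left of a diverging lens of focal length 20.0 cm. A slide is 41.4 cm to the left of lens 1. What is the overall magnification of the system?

Lens 1: 1/d_i1 = 1/(16.1) − 1/(41.4) = 0.03796, so d_i1 = 26.35 cm; m₁ = −d_i1/d_o1 = -0.6365.
d_o2 = 59.6 − (26.35) = 33.25 cm.
f₂ = −20.0 cm (diverging).
Lens 2: 1/d_i2 = 1/(-20.0) − 1/(33.25) = -0.08008, so d_i2 = -12.49 cm; m₂ = −d_i2/d_o2 = +0.3756.
m = m₁·m₂ = (-0.6365)(+0.3756) = -0.239.

m = -0.239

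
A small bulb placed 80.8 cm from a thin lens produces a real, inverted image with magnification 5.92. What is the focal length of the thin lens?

m = −d_i/d_o ⇒ d_i = −m·d_o = −(-5.92)·(80.8) = 478.3 cm.
1/f = 1/d_o + 1/d_i = 1/(80.8) + 1/(478.3) = 0.01447, so f = 69.1 cm.
Since f is positive, the thin lens is converging.

f = 69.1 cm (converging)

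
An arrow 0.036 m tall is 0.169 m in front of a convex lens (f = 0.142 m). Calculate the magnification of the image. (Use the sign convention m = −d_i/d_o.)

m = -5.26

1/d_i = 1/f − 1/d_o = 1/(0.1420) − 1/(0.169) = 1.125, so d_i = 0.8888 m.
m = −d_i/d_o = −(0.8888)/(0.169) = -5.26.
The image is real, inverted and enlarged, on the far side of the lens.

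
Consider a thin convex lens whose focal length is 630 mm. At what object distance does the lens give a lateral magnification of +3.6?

m = −d_i/d_o ⇒ d_i = −m·d_o.
1/f = 1/d_o + 1/d_i = 1/d_o − 1/(m·d_o) = (1 − 1/m)/d_o, so d_o = f(1 − 1/m) = (630.0)(1 − 1/(+3.6)) = 455 mm.

455 mm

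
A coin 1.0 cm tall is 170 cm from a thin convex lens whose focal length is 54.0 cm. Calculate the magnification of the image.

1/d_i = 1/f − 1/d_o = 1/(54.00) − 1/(170) = 0.01264, so d_i = 79.14 cm.
m = −d_i/d_o = −(79.14)/(170) = -0.466.
The image is real, inverted and reduced, on the far side of the lens.

m = -0.466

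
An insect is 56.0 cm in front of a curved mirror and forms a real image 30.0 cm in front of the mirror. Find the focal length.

Real image ⇒ d_i = +30.0 cm.
1/f = 1/d_o + 1/d_i = 1/(56.0) + 1/(30.0) = 0.05119, so f = 19.5 cm.
Since f is positive, the curved mirror is concave.

f = 19.5 cm (concave)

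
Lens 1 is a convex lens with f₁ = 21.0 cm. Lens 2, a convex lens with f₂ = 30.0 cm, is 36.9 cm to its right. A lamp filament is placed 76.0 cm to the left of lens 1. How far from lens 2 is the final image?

Lens 1: 1/d_i1 = 1/f₁ − 1/d_o1 = 1/(21.0) − 1/(76.0) = 0.03446, so d_i1 = 29.02 cm.
The intermediate image is 29.02 cm to the right of lens 1, which is 36.9 − (29.02) = 7.880 cm to the left of lens 2, so d_o2 = +7.880 cm.
Lens 2: 1/d_i2 = 1/f₂ − 1/d_o2 = 1/(30.0) − 1/(7.880) = -0.09357, so d_i2 = -10.7 cm.
The final image is virtual, 10.7 cm to the left of lens 2 (overall magnification ≈ -0.52).

10.7 cm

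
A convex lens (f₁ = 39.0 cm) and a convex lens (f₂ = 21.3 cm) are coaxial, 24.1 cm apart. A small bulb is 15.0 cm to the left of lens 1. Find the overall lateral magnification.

m = -1.27

Lens 1: 1/d_i1 = 1/(39.0) − 1/(15.0) = -0.04103, so d_i1 = -24.38 cm; m₁ = −d_i1/d_o1 = +1.625.
d_o2 = 24.1 − (-24.38) = 48.48 cm.
Lens 2: 1/d_i2 = 1/(21.3) − 1/(48.48) = 0.02632, so d_i2 = 37.99 cm; m₂ = −d_i2/d_o2 = -0.7837.
m = m₁·m₂ = (+1.625)(-0.7837) = -1.27.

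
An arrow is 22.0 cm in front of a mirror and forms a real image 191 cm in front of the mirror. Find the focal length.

Real image ⇒ d_i = +191 cm.
1/f = 1/d_o + 1/d_i = 1/(22.0) + 1/(191) = 0.05069, so f = 19.7 cm.
Since f is positive, the mirror is concave.

f = 19.7 cm (concave)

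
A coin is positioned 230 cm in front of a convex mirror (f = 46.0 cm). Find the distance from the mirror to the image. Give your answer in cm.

For a convex mirror, f = -46.0 cm.
Mirror equation: 1/v = 1/f − 1/u = 1/(-46.00) − 1/(230) = -0.02174 − 0.004348 = -0.02609, so v = -38.3 cm.
The image is virtual, upright and reduced, behind the mirror.

38.3 cm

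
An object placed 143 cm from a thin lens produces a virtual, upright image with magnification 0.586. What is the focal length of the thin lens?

f = -202 cm (diverging)

m = −d_i/d_o ⇒ d_i = −m·d_o = −(+0.586)·(143) = -83.80 cm.
1/f = 1/d_o + 1/d_i = 1/(143) + 1/(-83.80) = -0.004940, so f = -202 cm.
Since f is negative, the thin lens is diverging.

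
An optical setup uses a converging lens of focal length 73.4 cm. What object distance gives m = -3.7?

m = −d_i/d_o ⇒ d_i = −m·d_o.
1/f = 1/d_o + 1/d_i = 1/d_o − 1/(m·d_o) = (1 − 1/m)/d_o, so d_o = f(1 − 1/m) = (73.40)(1 − 1/(-3.7)) = 93.2 cm.

93.2 cm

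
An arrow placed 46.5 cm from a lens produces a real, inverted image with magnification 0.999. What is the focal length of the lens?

m = −d_i/d_o ⇒ d_i = −m·d_o = −(-0.999)·(46.5) = 46.45 cm.
1/f = 1/d_o + 1/d_i = 1/(46.5) + 1/(46.45) = 0.04303, so f = 23.2 cm.
Since f is positive, the lens is converging.

f = 23.2 cm (converging)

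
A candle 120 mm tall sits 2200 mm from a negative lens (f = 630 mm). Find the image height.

26.7 mm

For a negative lens, f = -630 mm.
1/d_i = 1/f − 1/d_o = 1/(-630.0) − 1/(2200) = -0.002042, so d_i = -489.8 mm.
m = −d_i/d_o = +0.2226.
|h_i| = |m|·h_o = 0.2226 × 120 = 26.7 mm. The image is virtual, upright and reduced, on the same side as the object.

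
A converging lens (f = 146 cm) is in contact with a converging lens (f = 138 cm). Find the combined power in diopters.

P = +1.41 D

P₁ = 1/f₁ = 1/(1.46 m) = +0.6849 D; P₂ = 1/f₂ = 1/(1.38 m) = +0.7246 D.
For thin lenses in contact, P = P₁ + P₂ = (+0.6849) + (+0.7246) = +1.41 D.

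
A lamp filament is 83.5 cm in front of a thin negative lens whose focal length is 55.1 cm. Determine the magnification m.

For a negative lens, f = -55.1 cm.
1/d_i = 1/f − 1/d_o = 1/(-55.10) − 1/(83.5) = -0.03012, so d_i = -33.20 cm.
m = −d_i/d_o = −(-33.20)/(83.5) = +0.398.
The image is virtual, upright and reduced, on the same side as the object.

m = +0.398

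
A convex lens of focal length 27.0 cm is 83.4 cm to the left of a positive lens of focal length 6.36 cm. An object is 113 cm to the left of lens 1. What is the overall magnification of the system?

m = +0.0480

Lens 1: 1/d_i1 = 1/(27.0) − 1/(113) = 0.02819, so d_i1 = 35.48 cm; m₁ = −d_i1/d_o1 = -0.3140.
d_o2 = 83.4 − (35.48) = 47.92 cm.
Lens 2: 1/d_i2 = 1/(6.36) − 1/(47.92) = 0.1364, so d_i2 = 7.333 cm; m₂ = −d_i2/d_o2 = -0.1530.
m = m₁·m₂ = (-0.3140)(-0.1530) = +0.0480.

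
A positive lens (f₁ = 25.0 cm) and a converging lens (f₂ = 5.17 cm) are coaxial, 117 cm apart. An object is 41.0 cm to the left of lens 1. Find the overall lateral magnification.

m = +0.169

Lens 1: 1/d_i1 = 1/(25.0) − 1/(41.0) = 0.01561, so d_i1 = 64.06 cm; m₁ = −d_i1/d_o1 = -1.562.
d_o2 = 117 − (64.06) = 52.94 cm.
Lens 2: 1/d_i2 = 1/(5.17) − 1/(52.94) = 0.1745, so d_i2 = 5.730 cm; m₂ = −d_i2/d_o2 = -0.1082.
m = m₁·m₂ = (-1.562)(-0.1082) = +0.169.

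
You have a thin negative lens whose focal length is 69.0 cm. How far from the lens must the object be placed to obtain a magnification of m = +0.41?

For a negative lens, f = -69.0 cm.
m = −d_i/d_o ⇒ d_i = −m·d_o.
1/f = 1/d_o + 1/d_i = 1/d_o − 1/(m·d_o) = (1 − 1/m)/d_o, so d_o = f(1 − 1/m) = (-69.00)(1 − 1/(+0.41)) = 99.3 cm.

99.3 cm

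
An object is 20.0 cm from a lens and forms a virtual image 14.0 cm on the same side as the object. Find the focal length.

Virtual image ⇒ d_i = −14.0 cm.
1/f = 1/d_o + 1/d_i = 1/(20.0) + 1/(-14.0) = -0.02143, so f = -46.7 cm.
Since f is negative, the lens is diverging.

f = -46.7 cm (diverging)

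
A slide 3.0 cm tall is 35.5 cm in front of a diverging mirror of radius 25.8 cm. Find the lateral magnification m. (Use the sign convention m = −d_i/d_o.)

m = +0.267

f = R/2 = 25.8/2 = 12.90 cm; for a diverging mirror, f = -12.90 cm.
1/d_i = 1/f − 1/d_o = 1/(-12.90) − 1/(35.5) = -0.1057, so d_i = -9.462 cm.
m = −d_i/d_o = −(-9.462)/(35.5) = +0.267.
The image is virtual, upright and reduced, behind the mirror.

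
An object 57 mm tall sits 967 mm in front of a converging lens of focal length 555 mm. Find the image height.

76.8 mm

1/d_i = 1/f − 1/d_o = 1/(555.0) − 1/(967) = 0.0007677, so d_i = 1303 mm.
m = −d_i/d_o = -1.347.
|h_i| = |m|·h_o = 1.347 × 57 = 76.8 mm. The image is real, inverted and enlarged, on the far side of the lens.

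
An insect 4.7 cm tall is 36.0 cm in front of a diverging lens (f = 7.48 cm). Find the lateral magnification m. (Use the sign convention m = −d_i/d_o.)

m = +0.172

For a diverging lens, f = -7.48 cm.
1/d_i = 1/f − 1/d_o = 1/(-7.480) − 1/(36.0) = -0.1615, so d_i = -6.193 cm.
m = −d_i/d_o = −(-6.193)/(36.0) = +0.172.
The image is virtual, upright and reduced, on the same side as the object.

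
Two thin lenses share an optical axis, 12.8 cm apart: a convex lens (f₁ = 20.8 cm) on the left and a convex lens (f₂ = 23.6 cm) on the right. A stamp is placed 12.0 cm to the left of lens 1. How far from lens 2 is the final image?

55.3 cm

Lens 1: 1/d_i1 = 1/f₁ − 1/d_o1 = 1/(20.8) − 1/(12.0) = -0.03526, so d_i1 = -28.36 cm.
The intermediate image is 28.36 cm to the left of lens 1 (virtual), which is 12.8 − (-28.36) = 41.16 cm to the left of lens 2, so d_o2 = +41.16 cm.
Lens 2: 1/d_i2 = 1/f₂ − 1/d_o2 = 1/(23.6) − 1/(41.16) = 0.01808, so d_i2 = 55.3 cm.
The final image is real, 55.3 cm to the right of lens 2 (overall magnification ≈ -3.2).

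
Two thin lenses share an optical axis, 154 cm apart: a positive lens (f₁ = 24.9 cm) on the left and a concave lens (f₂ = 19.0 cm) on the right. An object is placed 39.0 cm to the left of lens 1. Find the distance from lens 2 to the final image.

Lens 1: 1/d_i1 = 1/f₁ − 1/d_o1 = 1/(24.9) − 1/(39.0) = 0.01452, so d_i1 = 68.87 cm.
The intermediate image is 68.87 cm to the right of lens 1, which is 154 − (68.87) = 85.13 cm to the left of lens 2, so d_o2 = +85.13 cm.
Lens 2 is diverging, so f₂ = −19.0 cm.
Lens 2: 1/d_i2 = 1/f₂ − 1/d_o2 = 1/(-19.0) − 1/(85.13) = -0.06438, so d_i2 = -15.5 cm.
The final image is virtual, 15.5 cm to the left of lens 2 (overall magnification ≈ -0.32).

15.5 cm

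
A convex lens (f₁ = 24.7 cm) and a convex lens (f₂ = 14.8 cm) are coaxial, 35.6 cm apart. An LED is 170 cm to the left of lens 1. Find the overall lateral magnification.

m = -0.311

Lens 1: 1/d_i1 = 1/(24.7) − 1/(170) = 0.03460, so d_i1 = 28.90 cm; m₁ = −d_i1/d_o1 = -0.1700.
d_o2 = 35.6 − (28.90) = 6.700 cm.
Lens 2: 1/d_i2 = 1/(14.8) − 1/(6.700) = -0.08169, so d_i2 = -12.24 cm; m₂ = −d_i2/d_o2 = +1.827.
m = m₁·m₂ = (-0.1700)(+1.827) = -0.311.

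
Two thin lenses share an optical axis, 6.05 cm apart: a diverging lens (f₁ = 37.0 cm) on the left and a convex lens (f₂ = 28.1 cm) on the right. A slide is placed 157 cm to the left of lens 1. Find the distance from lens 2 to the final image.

128 cm

Lens 1 is diverging, so f₁ = −37.0 cm.
Lens 1: 1/d_i1 = 1/f₁ − 1/d_o1 = 1/(-37.0) − 1/(157) = -0.03340, so d_i1 = -29.94 cm.
The intermediate image is 29.94 cm to the left of lens 1 (virtual), which is 6.05 − (-29.94) = 35.99 cm to the left of lens 2, so d_o2 = +35.99 cm.
Lens 2: 1/d_i2 = 1/f₂ − 1/d_o2 = 1/(28.1) − 1/(35.99) = 0.007802, so d_i2 = 128 cm.
The final image is real, 128 cm to the right of lens 2 (overall magnification ≈ -0.68).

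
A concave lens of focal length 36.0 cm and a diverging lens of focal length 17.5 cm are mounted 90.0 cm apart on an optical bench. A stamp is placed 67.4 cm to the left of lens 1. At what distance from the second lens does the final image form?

Lens 1 is diverging, so f₁ = −36.0 cm.
Lens 1: 1/d_i1 = 1/f₁ − 1/d_o1 = 1/(-36.0) − 1/(67.4) = -0.04261, so d_i1 = -23.47 cm.
The intermediate image is 23.47 cm to the left of lens 1 (virtual), which is 90.0 − (-23.47) = 113.5 cm to the left of lens 2, so d_o2 = +113.5 cm.
Lens 2 is diverging, so f₂ = −17.5 cm.
Lens 2: 1/d_i2 = 1/f₂ − 1/d_o2 = 1/(-17.5) − 1/(113.5) = -0.06595, so d_i2 = -15.2 cm.
The final image is virtual, 15.2 cm to the left of lens 2 (overall magnification ≈ 0.047).

15.2 cm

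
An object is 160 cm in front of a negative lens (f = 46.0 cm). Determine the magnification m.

For a negative lens, f = -46.0 cm.
1/d_i = 1/f − 1/d_o = 1/(-46.00) − 1/(160) = -0.02799, so d_i = -35.73 cm.
m = −d_i/d_o = −(-35.73)/(160) = +0.223.
The image is virtual, upright and reduced, on the same side as the object.

m = +0.223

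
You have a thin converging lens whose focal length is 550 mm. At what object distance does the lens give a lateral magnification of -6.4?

m = −d_i/d_o ⇒ d_i = −m·d_o.
1/f = 1/d_o + 1/d_i = 1/d_o − 1/(m·d_o) = (1 − 1/m)/d_o, so d_o = f(1 − 1/m) = (550.0)(1 − 1/(-6.4)) = 636 mm.

636 mm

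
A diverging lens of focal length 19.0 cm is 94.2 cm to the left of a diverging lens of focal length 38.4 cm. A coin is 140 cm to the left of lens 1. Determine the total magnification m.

m = +0.0307

f₁ = −19.0 cm (diverging).
Lens 1: 1/d_i1 = 1/(-19.0) − 1/(140) = -0.05977, so d_i1 = -16.73 cm; m₁ = −d_i1/d_o1 = +0.1195.
d_o2 = 94.2 − (-16.73) = 110.9 cm.
f₂ = −38.4 cm (diverging).
Lens 2: 1/d_i2 = 1/(-38.4) − 1/(110.9) = -0.03506, so d_i2 = -28.52 cm; m₂ = −d_i2/d_o2 = +0.2572.
m = m₁·m₂ = (+0.1195)(+0.2572) = +0.0307.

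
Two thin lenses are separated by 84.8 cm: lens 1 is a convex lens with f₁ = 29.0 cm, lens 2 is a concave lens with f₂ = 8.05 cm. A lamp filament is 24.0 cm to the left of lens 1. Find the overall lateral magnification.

Lens 1: 1/d_i1 = 1/(29.0) − 1/(24.0) = -0.007184, so d_i1 = -139.2 cm; m₁ = −d_i1/d_o1 = +5.800.
d_o2 = 84.8 − (-139.2) = 224.0 cm.
f₂ = −8.05 cm (diverging).
Lens 2: 1/d_i2 = 1/(-8.05) − 1/(224.0) = -0.1287, so d_i2 = -7.771 cm; m₂ = −d_i2/d_o2 = +0.03469.
m = m₁·m₂ = (+5.800)(+0.03469) = +0.201.

m = +0.201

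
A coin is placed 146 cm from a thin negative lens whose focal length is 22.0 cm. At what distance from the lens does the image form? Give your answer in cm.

19.1 cm

For a negative lens, f = -22.0 cm.
Thin-lens equation: 1/q = 1/f − 1/p = 1/(-22.00) − 1/(146) = -0.04545 − 0.006849 = -0.05230, so q = -19.1 cm.
The image is virtual, upright and reduced, on the same side as the object.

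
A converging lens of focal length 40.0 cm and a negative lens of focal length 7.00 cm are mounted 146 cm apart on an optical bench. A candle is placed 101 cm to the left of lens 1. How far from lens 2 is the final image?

6.44 cm

Lens 1: 1/d_i1 = 1/f₁ − 1/d_o1 = 1/(40.0) − 1/(101) = 0.01510, so d_i1 = 66.23 cm.
The intermediate image is 66.23 cm to the right of lens 1, which is 146 − (66.23) = 79.77 cm to the left of lens 2, so d_o2 = +79.77 cm.
Lens 2 is diverging, so f₂ = −7.00 cm.
Lens 2: 1/d_i2 = 1/f₂ − 1/d_o2 = 1/(-7.00) − 1/(79.77) = -0.1554, so d_i2 = -6.44 cm.
The final image is virtual, 6.44 cm to the left of lens 2 (overall magnification ≈ -0.053).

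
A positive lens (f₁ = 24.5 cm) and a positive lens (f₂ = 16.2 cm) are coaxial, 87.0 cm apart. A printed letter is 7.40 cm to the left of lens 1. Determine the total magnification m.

m = -0.285

Lens 1: 1/d_i1 = 1/(24.5) − 1/(7.40) = -0.09432, so d_i1 = -10.60 cm; m₁ = −d_i1/d_o1 = +1.432.
d_o2 = 87.0 − (-10.60) = 97.60 cm.
Lens 2: 1/d_i2 = 1/(16.2) − 1/(97.60) = 0.05148, so d_i2 = 19.42 cm; m₂ = −d_i2/d_o2 = -0.1990.
m = m₁·m₂ = (+1.432)(-0.1990) = -0.285.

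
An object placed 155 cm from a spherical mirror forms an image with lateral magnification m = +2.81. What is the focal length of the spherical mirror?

m = −d_i/d_o ⇒ d_i = −m·d_o = −(+2.81)·(155) = -435.6 cm.
1/f = 1/d_o + 1/d_i = 1/(155) + 1/(-435.6) = 0.004156, so f = 241 cm.
Since f is positive, the spherical mirror is concave.

f = 241 cm (concave)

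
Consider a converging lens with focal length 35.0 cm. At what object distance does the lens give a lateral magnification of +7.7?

m = −d_i/d_o ⇒ d_i = −m·d_o.
1/f = 1/d_o + 1/d_i = 1/d_o − 1/(m·d_o) = (1 − 1/m)/d_o, so d_o = f(1 − 1/m) = (35.00)(1 − 1/(+7.7)) = 30.5 cm.

30.5 cm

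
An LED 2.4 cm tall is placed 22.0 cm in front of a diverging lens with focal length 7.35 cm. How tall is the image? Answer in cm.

0.601 cm

For a diverging lens, f = -7.35 cm.
1/d_i = 1/f − 1/d_o = 1/(-7.350) − 1/(22.0) = -0.1815, so d_i = -5.509 cm.
m = −d_i/d_o = +0.2504.
|h_i| = |m|·h_o = 0.2504 × 2.4 = 0.601 cm. The image is virtual, upright and reduced, on the same side as the object.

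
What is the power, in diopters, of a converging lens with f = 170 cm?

f = 170 cm = 1.70 m.
P = 1/f = 1/(1.70 m) = +0.588 D.

P = +0.588 D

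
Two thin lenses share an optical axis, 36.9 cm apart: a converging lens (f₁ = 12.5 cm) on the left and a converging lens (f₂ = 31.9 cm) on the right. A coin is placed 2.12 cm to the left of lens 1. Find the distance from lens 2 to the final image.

167 cm

Lens 1: 1/d_i1 = 1/f₁ − 1/d_o1 = 1/(12.5) − 1/(2.12) = -0.3917, so d_i1 = -2.553 cm.
The intermediate image is 2.553 cm to the left of lens 1 (virtual), which is 36.9 − (-2.553) = 39.45 cm to the left of lens 2, so d_o2 = +39.45 cm.
Lens 2: 1/d_i2 = 1/f₂ − 1/d_o2 = 1/(31.9) − 1/(39.45) = 0.005999, so d_i2 = 167 cm.
The final image is real, 167 cm to the right of lens 2 (overall magnification ≈ -5.1).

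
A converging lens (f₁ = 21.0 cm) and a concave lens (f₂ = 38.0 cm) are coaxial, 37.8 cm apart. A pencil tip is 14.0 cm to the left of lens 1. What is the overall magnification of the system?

m = +0.968

Lens 1: 1/d_i1 = 1/(21.0) − 1/(14.0) = -0.02381, so d_i1 = -42.00 cm; m₁ = −d_i1/d_o1 = +3.000.
d_o2 = 37.8 − (-42.00) = 79.80 cm.
f₂ = −38.0 cm (diverging).
Lens 2: 1/d_i2 = 1/(-38.0) − 1/(79.80) = -0.03885, so d_i2 = -25.74 cm; m₂ = −d_i2/d_o2 = +0.3226.
m = m₁·m₂ = (+3.000)(+0.3226) = +0.968.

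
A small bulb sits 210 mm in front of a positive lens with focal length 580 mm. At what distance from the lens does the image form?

329 mm

Lens equation: 1/d_i = 1/f − 1/d_o = 1/(580.0) − 1/(210) = 0.001724 − 0.004762 = -0.003038, so d_i = -329 mm.
The image is virtual, upright and enlarged, on the same side as the object.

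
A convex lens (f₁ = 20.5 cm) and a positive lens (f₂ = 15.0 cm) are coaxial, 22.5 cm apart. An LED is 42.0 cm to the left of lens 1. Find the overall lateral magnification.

Lens 1: 1/d_i1 = 1/(20.5) − 1/(42.0) = 0.02497, so d_i1 = 40.05 cm; m₁ = −d_i1/d_o1 = -0.9536.
d_o2 = 22.5 − (40.05) = -17.55 cm (virtual object).
Lens 2: 1/d_i2 = 1/(15.0) − 1/(-17.55) = 0.1236, so d_i2 = 8.088 cm; m₂ = −d_i2/d_o2 = +0.4608.
m = m₁·m₂ = (-0.9536)(+0.4608) = -0.439.

m = -0.439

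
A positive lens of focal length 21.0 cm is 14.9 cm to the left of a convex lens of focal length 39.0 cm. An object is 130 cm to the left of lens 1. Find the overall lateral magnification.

Lens 1: 1/d_i1 = 1/(21.0) − 1/(130) = 0.03993, so d_i1 = 25.05 cm; m₁ = −d_i1/d_o1 = -0.1927.
d_o2 = 14.9 − (25.05) = -10.15 cm (virtual object).
Lens 2: 1/d_i2 = 1/(39.0) − 1/(-10.15) = 0.1242, so d_i2 = 8.054 cm; m₂ = −d_i2/d_o2 = +0.7935.
m = m₁·m₂ = (-0.1927)(+0.7935) = -0.153.

m = -0.153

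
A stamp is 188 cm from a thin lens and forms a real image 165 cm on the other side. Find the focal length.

f = 87.9 cm (converging)

Real image ⇒ d_i = +165 cm.
1/f = 1/d_o + 1/d_i = 1/(188) + 1/(165) = 0.01138, so f = 87.9 cm.
Since f is positive, the thin lens is converging.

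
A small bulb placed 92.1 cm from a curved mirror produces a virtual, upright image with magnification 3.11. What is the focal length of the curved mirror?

m = −d_i/d_o ⇒ d_i = −m·d_o = −(+3.11)·(92.1) = -286.4 cm.
1/f = 1/d_o + 1/d_i = 1/(92.1) + 1/(-286.4) = 0.007366, so f = 136 cm.
Since f is positive, the curved mirror is concave.

f = 136 cm (concave)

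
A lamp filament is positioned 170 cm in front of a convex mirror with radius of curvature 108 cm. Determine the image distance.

41.0 cm

f = R/2 = 108/2 = 54.00 cm; for a convex mirror, f = -54.00 cm.
Mirror equation: 1/d_i = 1/f − 1/d_o = 1/(-54.00) − 1/(170) = -0.01852 − 0.005882 = -0.02440, so d_i = -41.0 cm.
The image is virtual, upright and reduced, behind the mirror.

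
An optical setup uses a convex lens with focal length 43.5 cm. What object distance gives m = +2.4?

m = −d_i/d_o ⇒ d_i = −m·d_o.
1/f = 1/d_o + 1/d_i = 1/d_o − 1/(m·d_o) = (1 − 1/m)/d_o, so d_o = f(1 − 1/m) = (43.50)(1 − 1/(+2.4)) = 25.4 cm.

25.4 cm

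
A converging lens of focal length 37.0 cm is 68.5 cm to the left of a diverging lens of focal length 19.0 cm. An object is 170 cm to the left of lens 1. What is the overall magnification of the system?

Lens 1: 1/d_i1 = 1/(37.0) − 1/(170) = 0.02114, so d_i1 = 47.29 cm; m₁ = −d_i1/d_o1 = -0.2782.
d_o2 = 68.5 − (47.29) = 21.21 cm.
f₂ = −19.0 cm (diverging).
Lens 2: 1/d_i2 = 1/(-19.0) − 1/(21.21) = -0.09978, so d_i2 = -10.02 cm; m₂ = −d_i2/d_o2 = +0.4725.
m = m₁·m₂ = (-0.2782)(+0.4725) = -0.131.

m = -0.131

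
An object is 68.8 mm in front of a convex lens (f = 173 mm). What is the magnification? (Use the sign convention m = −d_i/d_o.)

m = +1.66

1/d_i = 1/f − 1/d_o = 1/(173.0) − 1/(68.8) = -0.008755, so d_i = -114.2 mm.
m = −d_i/d_o = −(-114.2)/(68.8) = +1.66.
The image is virtual, upright and enlarged, on the same side as the object.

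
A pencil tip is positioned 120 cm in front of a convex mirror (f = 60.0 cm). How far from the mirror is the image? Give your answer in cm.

40.0 cm

For a convex mirror, f = -60.0 cm.
Mirror equation: 1/v = 1/f − 1/u = 1/(-60.00) − 1/(120) = -0.01667 − 0.008333 = -0.02500, so v = -40.0 cm.
The image is virtual, upright and reduced, behind the mirror.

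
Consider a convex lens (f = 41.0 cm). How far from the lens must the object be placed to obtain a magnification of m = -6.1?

m = −d_i/d_o ⇒ d_i = −m·d_o.
1/f = 1/d_o + 1/d_i = 1/d_o − 1/(m·d_o) = (1 − 1/m)/d_o, so d_o = f(1 − 1/m) = (41.00)(1 − 1/(-6.1)) = 47.7 cm.

47.7 cm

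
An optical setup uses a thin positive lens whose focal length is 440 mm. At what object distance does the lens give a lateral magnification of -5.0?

m = −d_i/d_o ⇒ d_i = −m·d_o.
1/f = 1/d_o + 1/d_i = 1/d_o − 1/(m·d_o) = (1 − 1/m)/d_o, so d_o = f(1 − 1/m) = (440.0)(1 − 1/(-5.0)) = 528 mm.

528 mm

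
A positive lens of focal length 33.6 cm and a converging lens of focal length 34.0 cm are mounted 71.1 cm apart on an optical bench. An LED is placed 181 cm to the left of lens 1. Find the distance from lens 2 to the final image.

Lens 1: 1/d_i1 = 1/f₁ − 1/d_o1 = 1/(33.6) − 1/(181) = 0.02424, so d_i1 = 41.26 cm.
The intermediate image is 41.26 cm to the right of lens 1, which is 71.1 − (41.26) = 29.84 cm to the left of lens 2, so d_o2 = +29.84 cm.
Lens 2: 1/d_i2 = 1/f₂ − 1/d_o2 = 1/(34.0) − 1/(29.84) = -0.004100, so d_i2 = -244 cm.
The final image is virtual, 244 cm to the left of lens 2 (overall magnification ≈ -1.9).

244 cm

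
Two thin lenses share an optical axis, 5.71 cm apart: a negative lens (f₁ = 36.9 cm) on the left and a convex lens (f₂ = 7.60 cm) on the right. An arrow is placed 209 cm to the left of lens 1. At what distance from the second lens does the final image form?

9.56 cm

Lens 1 is diverging, so f₁ = −36.9 cm.
Lens 1: 1/d_i1 = 1/f₁ − 1/d_o1 = 1/(-36.9) − 1/(209) = -0.03188, so d_i1 = -31.36 cm.
The intermediate image is 31.36 cm to the left of lens 1 (virtual), which is 5.71 − (-31.36) = 37.07 cm to the left of lens 2, so d_o2 = +37.07 cm.
Lens 2: 1/d_i2 = 1/f₂ − 1/d_o2 = 1/(7.60) − 1/(37.07) = 0.1046, so d_i2 = 9.56 cm.
The final image is real, 9.56 cm to the right of lens 2 (overall magnification ≈ -0.039).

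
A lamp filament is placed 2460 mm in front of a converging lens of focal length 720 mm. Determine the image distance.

Lens equation: 1/q = 1/f − 1/p = 1/(720.0) − 1/(2460) = 0.001389 − 0.0004065 = 0.0009824, so q = 1020 mm.
The image is real, inverted and reduced, on the far side of the lens.

1020 mm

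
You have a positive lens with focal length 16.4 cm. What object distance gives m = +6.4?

m = −d_i/d_o ⇒ d_i = −m·d_o.
1/f = 1/d_o + 1/d_i = 1/d_o − 1/(m·d_o) = (1 − 1/m)/d_o, so d_o = f(1 − 1/m) = (16.40)(1 − 1/(+6.4)) = 13.8 cm.

13.8 cm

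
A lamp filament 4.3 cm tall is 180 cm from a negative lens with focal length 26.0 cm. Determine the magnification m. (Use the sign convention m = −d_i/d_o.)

m = +0.126

For a negative lens, f = -26.0 cm.
1/d_i = 1/f − 1/d_o = 1/(-26.00) − 1/(180) = -0.04402, so d_i = -22.72 cm.
m = −d_i/d_o = −(-22.72)/(180) = +0.126.
The image is virtual, upright and reduced, on the same side as the object.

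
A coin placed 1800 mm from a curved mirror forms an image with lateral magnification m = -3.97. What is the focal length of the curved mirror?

m = −d_i/d_o ⇒ d_i = −m·d_o = −(-3.97)·(1800) = 7146 mm.
1/f = 1/d_o + 1/d_i = 1/(1800) + 1/(7146) = 0.0006955, so f = 1440 mm.
Since f is positive, the curved mirror is concave.

f = 1440 mm (concave)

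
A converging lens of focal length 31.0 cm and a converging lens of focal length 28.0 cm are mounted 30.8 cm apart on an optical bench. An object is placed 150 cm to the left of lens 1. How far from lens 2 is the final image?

6.39 cm

Lens 1: 1/d_i1 = 1/f₁ − 1/d_o1 = 1/(31.0) − 1/(150) = 0.02559, so d_i1 = 39.08 cm.
The intermediate image is 39.08 cm to the right of lens 1, which lies 8.280 cm to the right of lens 2 — a virtual object — so d_o2 = −8.280 cm.
Lens 2: 1/d_i2 = 1/f₂ − 1/d_o2 = 1/(28.0) − 1/(-8.280) = 0.1565, so d_i2 = 6.39 cm.
The final image is real, 6.39 cm to the right of lens 2 (overall magnification ≈ -0.20).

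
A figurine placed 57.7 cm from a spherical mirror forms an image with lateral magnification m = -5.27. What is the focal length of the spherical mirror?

m = −d_i/d_o ⇒ d_i = −m·d_o = −(-5.27)·(57.7) = 304.1 cm.
1/f = 1/d_o + 1/d_i = 1/(57.7) + 1/(304.1) = 0.02062, so f = 48.5 cm.
Since f is positive, the spherical mirror is concave.

f = 48.5 cm (concave)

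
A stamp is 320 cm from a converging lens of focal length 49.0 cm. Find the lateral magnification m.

m = -0.181

1/d_i = 1/f − 1/d_o = 1/(49.00) − 1/(320) = 0.01728, so d_i = 57.86 cm.
m = −d_i/d_o = −(57.86)/(320) = -0.181.
The image is real, inverted and reduced, on the far side of the lens.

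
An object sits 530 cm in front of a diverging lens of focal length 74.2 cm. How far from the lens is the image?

65.1 cm

For a diverging lens, f = -74.2 cm.
Thin-lens equation: 1/s_i = 1/f − 1/s_o = 1/(-74.20) − 1/(530) = -0.01348 − 0.001887 = -0.01536, so s_i = -65.1 cm.
The image is virtual, upright and reduced, on the same side as the object.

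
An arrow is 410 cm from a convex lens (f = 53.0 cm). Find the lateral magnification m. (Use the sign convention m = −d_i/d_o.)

1/d_i = 1/f − 1/d_o = 1/(53.00) − 1/(410) = 0.01643, so d_i = 60.87 cm.
m = −d_i/d_o = −(60.87)/(410) = -0.148.
The image is real, inverted and reduced, on the far side of the lens.

m = -0.148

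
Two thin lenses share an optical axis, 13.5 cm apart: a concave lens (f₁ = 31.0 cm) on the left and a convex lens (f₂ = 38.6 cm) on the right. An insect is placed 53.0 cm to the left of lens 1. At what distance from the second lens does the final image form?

230 cm

Lens 1 is diverging, so f₁ = −31.0 cm.
Lens 1: 1/d_i1 = 1/f₁ − 1/d_o1 = 1/(-31.0) − 1/(53.0) = -0.05113, so d_i1 = -19.56 cm.
The intermediate image is 19.56 cm to the left of lens 1 (virtual), which is 13.5 − (-19.56) = 33.06 cm to the left of lens 2, so d_o2 = +33.06 cm.
Lens 2: 1/d_i2 = 1/f₂ − 1/d_o2 = 1/(38.6) − 1/(33.06) = -0.004341, so d_i2 = -230 cm.
The final image is virtual, 230 cm to the left of lens 2 (overall magnification ≈ 2.6).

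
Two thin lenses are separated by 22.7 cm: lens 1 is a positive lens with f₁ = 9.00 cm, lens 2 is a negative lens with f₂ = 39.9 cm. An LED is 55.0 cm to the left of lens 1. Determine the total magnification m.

Lens 1: 1/d_i1 = 1/(9.00) − 1/(55.0) = 0.09293, so d_i1 = 10.76 cm; m₁ = −d_i1/d_o1 = -0.1956.
d_o2 = 22.7 − (10.76) = 11.94 cm.
f₂ = −39.9 cm (diverging).
Lens 2: 1/d_i2 = 1/(-39.9) − 1/(11.94) = -0.1088, so d_i2 = -9.190 cm; m₂ = −d_i2/d_o2 = +0.7697.
m = m₁·m₂ = (-0.1956)(+0.7697) = -0.151.

m = -0.151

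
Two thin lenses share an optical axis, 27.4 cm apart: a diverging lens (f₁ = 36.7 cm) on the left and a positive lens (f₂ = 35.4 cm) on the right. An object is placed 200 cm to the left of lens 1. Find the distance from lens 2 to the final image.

89.9 cm

Lens 1 is diverging, so f₁ = −36.7 cm.
Lens 1: 1/d_i1 = 1/f₁ − 1/d_o1 = 1/(-36.7) − 1/(200) = -0.03225, so d_i1 = -31.01 cm.
The intermediate image is 31.01 cm to the left of lens 1 (virtual), which is 27.4 − (-31.01) = 58.41 cm to the left of lens 2, so d_o2 = +58.41 cm.
Lens 2: 1/d_i2 = 1/f₂ − 1/d_o2 = 1/(35.4) − 1/(58.41) = 0.01113, so d_i2 = 89.9 cm.
The final image is real, 89.9 cm to the right of lens 2 (overall magnification ≈ -0.24).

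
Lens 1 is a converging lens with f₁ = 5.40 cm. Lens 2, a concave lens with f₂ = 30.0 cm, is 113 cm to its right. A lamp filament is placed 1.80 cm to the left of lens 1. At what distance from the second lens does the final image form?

23.8 cm

Lens 1: 1/d_i1 = 1/f₁ − 1/d_o1 = 1/(5.40) − 1/(1.80) = -0.3704, so d_i1 = -2.700 cm.
The intermediate image is 2.700 cm to the left of lens 1 (virtual), which is 113 − (-2.700) = 115.7 cm to the left of lens 2, so d_o2 = +115.7 cm.
Lens 2 is diverging, so f₂ = −30.0 cm.
Lens 2: 1/d_i2 = 1/f₂ − 1/d_o2 = 1/(-30.0) − 1/(115.7) = -0.04198, so d_i2 = -23.8 cm.
The final image is virtual, 23.8 cm to the left of lens 2 (overall magnification ≈ 0.31).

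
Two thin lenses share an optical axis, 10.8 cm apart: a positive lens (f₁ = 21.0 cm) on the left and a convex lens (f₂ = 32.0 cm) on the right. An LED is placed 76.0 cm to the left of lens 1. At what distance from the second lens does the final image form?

Lens 1: 1/d_i1 = 1/f₁ − 1/d_o1 = 1/(21.0) − 1/(76.0) = 0.03446, so d_i1 = 29.02 cm.
The intermediate image is 29.02 cm to the right of lens 1, which lies 18.22 cm to the right of lens 2 — a virtual object — so d_o2 = −18.22 cm.
Lens 2: 1/d_i2 = 1/f₂ − 1/d_o2 = 1/(32.0) − 1/(-18.22) = 0.08613, so d_i2 = 11.6 cm.
The final image is real, 11.6 cm to the right of lens 2 (overall magnification ≈ -0.24).

11.6 cm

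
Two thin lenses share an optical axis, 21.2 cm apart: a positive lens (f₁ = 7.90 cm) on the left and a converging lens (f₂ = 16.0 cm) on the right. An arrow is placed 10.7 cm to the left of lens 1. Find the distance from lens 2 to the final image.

Lens 1: 1/d_i1 = 1/f₁ − 1/d_o1 = 1/(7.90) − 1/(10.7) = 0.03312, so d_i1 = 30.19 cm.
The intermediate image is 30.19 cm to the right of lens 1, which lies 8.990 cm to the right of lens 2 — a virtual object — so d_o2 = −8.990 cm.
Lens 2: 1/d_i2 = 1/f₂ − 1/d_o2 = 1/(16.0) − 1/(-8.990) = 0.1737, so d_i2 = 5.76 cm.
The final image is real, 5.76 cm to the right of lens 2 (overall magnification ≈ -1.8).

5.76 cm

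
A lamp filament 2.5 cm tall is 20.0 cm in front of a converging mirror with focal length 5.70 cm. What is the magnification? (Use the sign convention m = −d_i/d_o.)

1/d_i = 1/f − 1/d_o = 1/(5.700) − 1/(20.0) = 0.1254, so d_i = 7.972 cm.
m = −d_i/d_o = −(7.972)/(20.0) = -0.399.
The image is real, inverted and reduced, in front of the mirror.

m = -0.399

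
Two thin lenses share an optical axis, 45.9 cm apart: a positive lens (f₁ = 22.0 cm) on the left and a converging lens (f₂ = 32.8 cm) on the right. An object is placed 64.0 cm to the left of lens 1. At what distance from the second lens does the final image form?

19.9 cm

Lens 1: 1/d_i1 = 1/f₁ − 1/d_o1 = 1/(22.0) − 1/(64.0) = 0.02983, so d_i1 = 33.52 cm.
The intermediate image is 33.52 cm to the right of lens 1, which is 45.9 − (33.52) = 12.38 cm to the left of lens 2, so d_o2 = +12.38 cm.
Lens 2: 1/d_i2 = 1/f₂ − 1/d_o2 = 1/(32.8) − 1/(12.38) = -0.05029, so d_i2 = -19.9 cm.
The final image is virtual, 19.9 cm to the left of lens 2 (overall magnification ≈ -0.84).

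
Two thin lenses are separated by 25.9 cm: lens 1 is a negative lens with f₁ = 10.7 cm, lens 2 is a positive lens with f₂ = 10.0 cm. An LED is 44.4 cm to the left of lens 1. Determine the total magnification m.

f₁ = −10.7 cm (diverging).
Lens 1: 1/d_i1 = 1/(-10.7) − 1/(44.4) = -0.1160, so d_i1 = -8.622 cm; m₁ = −d_i1/d_o1 = +0.1942.
d_o2 = 25.9 − (-8.622) = 34.52 cm.
Lens 2: 1/d_i2 = 1/(10.0) − 1/(34.52) = 0.07103, so d_i2 = 14.08 cm; m₂ = −d_i2/d_o2 = -0.4078.
m = m₁·m₂ = (+0.1942)(-0.4078) = -0.0792.

m = -0.0792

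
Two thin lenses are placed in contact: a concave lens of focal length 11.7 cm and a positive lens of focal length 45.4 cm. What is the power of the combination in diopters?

P₁ = 1/f₁ = 1/(-0.117 m) = -8.547 D; P₂ = 1/f₂ = 1/(0.454 m) = +2.203 D.
For thin lenses in contact, P = P₁ + P₂ = (-8.547) + (+2.203) = -6.34 D.

P = -6.34 D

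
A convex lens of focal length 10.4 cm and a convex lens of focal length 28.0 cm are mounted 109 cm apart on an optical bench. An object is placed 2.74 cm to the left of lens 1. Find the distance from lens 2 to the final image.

37.3 cm

Lens 1: 1/d_i1 = 1/f₁ − 1/d_o1 = 1/(10.4) − 1/(2.74) = -0.2688, so d_i1 = -3.720 cm.
The intermediate image is 3.720 cm to the left of lens 1 (virtual), which is 109 − (-3.720) = 112.7 cm to the left of lens 2, so d_o2 = +112.7 cm.
Lens 2: 1/d_i2 = 1/f₂ − 1/d_o2 = 1/(28.0) − 1/(112.7) = 0.02684, so d_i2 = 37.3 cm.
The final image is real, 37.3 cm to the right of lens 2 (overall magnification ≈ -0.45).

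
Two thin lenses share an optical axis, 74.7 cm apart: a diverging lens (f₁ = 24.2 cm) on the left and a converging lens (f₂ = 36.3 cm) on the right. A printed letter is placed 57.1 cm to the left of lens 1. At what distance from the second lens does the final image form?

60.1 cm

Lens 1 is diverging, so f₁ = −24.2 cm.
Lens 1: 1/d_i1 = 1/f₁ − 1/d_o1 = 1/(-24.2) − 1/(57.1) = -0.05884, so d_i1 = -17.00 cm.
The intermediate image is 17.00 cm to the left of lens 1 (virtual), which is 74.7 − (-17.00) = 91.70 cm to the left of lens 2, so d_o2 = +91.70 cm.
Lens 2: 1/d_i2 = 1/f₂ − 1/d_o2 = 1/(36.3) − 1/(91.70) = 0.01664, so d_i2 = 60.1 cm.
The final image is real, 60.1 cm to the right of lens 2 (overall magnification ≈ -0.20).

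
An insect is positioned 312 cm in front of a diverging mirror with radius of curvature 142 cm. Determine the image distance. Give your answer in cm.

57.8 cm

f = R/2 = 142/2 = 71.00 cm; for a diverging mirror, f = -71.00 cm.
Mirror equation: 1/v = 1/f − 1/u = 1/(-71.00) − 1/(312) = -0.01408 − 0.003205 = -0.01729, so v = -57.8 cm.
The image is virtual, upright and reduced, behind the mirror.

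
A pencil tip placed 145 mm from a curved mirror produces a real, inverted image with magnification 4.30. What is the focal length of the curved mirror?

m = −d_i/d_o ⇒ d_i = −m·d_o = −(-4.30)·(145) = 623.5 mm.
1/f = 1/d_o + 1/d_i = 1/(145) + 1/(623.5) = 0.008500, so f = 118 mm.
Since f is positive, the curved mirror is concave.

f = 118 mm (concave)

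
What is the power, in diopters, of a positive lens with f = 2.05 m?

P = 1/f = 1/(2.05 m) = +0.488 D.

P = +0.488 D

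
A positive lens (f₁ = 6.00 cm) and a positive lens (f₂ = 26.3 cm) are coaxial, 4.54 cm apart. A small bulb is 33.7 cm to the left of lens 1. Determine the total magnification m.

m = -0.196

Lens 1: 1/d_i1 = 1/(6.00) − 1/(33.7) = 0.1370, so d_i1 = 7.300 cm; m₁ = −d_i1/d_o1 = -0.2166.
d_o2 = 4.54 − (7.300) = -2.760 cm (virtual object).
Lens 2: 1/d_i2 = 1/(26.3) − 1/(-2.760) = 0.4003, so d_i2 = 2.498 cm; m₂ = −d_i2/d_o2 = +0.9050.
m = m₁·m₂ = (-0.2166)(+0.9050) = -0.196.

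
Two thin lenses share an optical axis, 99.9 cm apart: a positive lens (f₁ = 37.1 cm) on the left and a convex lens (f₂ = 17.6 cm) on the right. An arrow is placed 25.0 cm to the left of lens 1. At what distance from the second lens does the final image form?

19.5 cm

Lens 1: 1/d_i1 = 1/f₁ − 1/d_o1 = 1/(37.1) − 1/(25.0) = -0.01305, so d_i1 = -76.65 cm.
The intermediate image is 76.65 cm to the left of lens 1 (virtual), which is 99.9 − (-76.65) = 176.6 cm to the left of lens 2, so d_o2 = +176.6 cm.
Lens 2: 1/d_i2 = 1/f₂ − 1/d_o2 = 1/(17.6) − 1/(176.6) = 0.05116, so d_i2 = 19.5 cm.
The final image is real, 19.5 cm to the right of lens 2 (overall magnification ≈ -0.34).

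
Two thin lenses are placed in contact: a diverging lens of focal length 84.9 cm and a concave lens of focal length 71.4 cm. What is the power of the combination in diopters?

P₁ = 1/f₁ = 1/(-0.849 m) = -1.178 D; P₂ = 1/f₂ = 1/(-0.714 m) = -1.401 D.
For thin lenses in contact, P = P₁ + P₂ = (-1.178) + (-1.401) = -2.58 D.

P = -2.58 D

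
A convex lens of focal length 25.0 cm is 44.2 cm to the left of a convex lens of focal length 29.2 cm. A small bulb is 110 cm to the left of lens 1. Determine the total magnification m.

Lens 1: 1/d_i1 = 1/(25.0) − 1/(110) = 0.03091, so d_i1 = 32.35 cm; m₁ = −d_i1/d_o1 = -0.2941.
d_o2 = 44.2 − (32.35) = 11.85 cm.
Lens 2: 1/d_i2 = 1/(29.2) − 1/(11.85) = -0.05014, so d_i2 = -19.94 cm; m₂ = −d_i2/d_o2 = +1.683.
m = m₁·m₂ = (-0.2941)(+1.683) = -0.495.

m = -0.495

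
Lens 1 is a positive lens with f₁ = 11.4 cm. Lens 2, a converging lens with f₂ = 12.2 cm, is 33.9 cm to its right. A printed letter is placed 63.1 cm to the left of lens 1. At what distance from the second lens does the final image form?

31.3 cm

Lens 1: 1/d_i1 = 1/f₁ − 1/d_o1 = 1/(11.4) − 1/(63.1) = 0.07187, so d_i1 = 13.91 cm.
The intermediate image is 13.91 cm to the right of lens 1, which is 33.9 − (13.91) = 19.99 cm to the left of lens 2, so d_o2 = +19.99 cm.
Lens 2: 1/d_i2 = 1/f₂ − 1/d_o2 = 1/(12.2) − 1/(19.99) = 0.03194, so d_i2 = 31.3 cm.
The final image is real, 31.3 cm to the right of lens 2 (overall magnification ≈ 0.35).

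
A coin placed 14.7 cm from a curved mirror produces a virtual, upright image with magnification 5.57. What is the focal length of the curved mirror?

m = −d_i/d_o ⇒ d_i = −m·d_o = −(+5.57)·(14.7) = -81.88 cm.
1/f = 1/d_o + 1/d_i = 1/(14.7) + 1/(-81.88) = 0.05581, so f = 17.9 cm.
Since f is positive, the curved mirror is concave.

f = 17.9 cm (concave)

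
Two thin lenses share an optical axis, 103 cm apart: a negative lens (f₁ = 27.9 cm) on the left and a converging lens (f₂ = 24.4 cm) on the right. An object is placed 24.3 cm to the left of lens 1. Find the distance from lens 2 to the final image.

Lens 1 is diverging, so f₁ = −27.9 cm.
Lens 1: 1/d_i1 = 1/f₁ − 1/d_o1 = 1/(-27.9) − 1/(24.3) = -0.07699, so d_i1 = -12.99 cm.
The intermediate image is 12.99 cm to the left of lens 1 (virtual), which is 103 − (-12.99) = 116.0 cm to the left of lens 2, so d_o2 = +116.0 cm.
Lens 2: 1/d_i2 = 1/f₂ − 1/d_o2 = 1/(24.4) − 1/(116.0) = 0.03236, so d_i2 = 30.9 cm.
The final image is real, 30.9 cm to the right of lens 2 (overall magnification ≈ -0.14).

30.9 cm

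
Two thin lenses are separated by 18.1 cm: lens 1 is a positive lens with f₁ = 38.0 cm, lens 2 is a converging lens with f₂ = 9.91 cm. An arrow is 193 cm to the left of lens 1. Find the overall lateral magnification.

m = -0.0621

Lens 1: 1/d_i1 = 1/(38.0) − 1/(193) = 0.02113, so d_i1 = 47.32 cm; m₁ = −d_i1/d_o1 = -0.2452.
d_o2 = 18.1 − (47.32) = -29.22 cm (virtual object).
Lens 2: 1/d_i2 = 1/(9.91) − 1/(-29.22) = 0.1351, so d_i2 = 7.400 cm; m₂ = −d_i2/d_o2 = +0.2533.
m = m₁·m₂ = (-0.2452)(+0.2533) = -0.0621.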